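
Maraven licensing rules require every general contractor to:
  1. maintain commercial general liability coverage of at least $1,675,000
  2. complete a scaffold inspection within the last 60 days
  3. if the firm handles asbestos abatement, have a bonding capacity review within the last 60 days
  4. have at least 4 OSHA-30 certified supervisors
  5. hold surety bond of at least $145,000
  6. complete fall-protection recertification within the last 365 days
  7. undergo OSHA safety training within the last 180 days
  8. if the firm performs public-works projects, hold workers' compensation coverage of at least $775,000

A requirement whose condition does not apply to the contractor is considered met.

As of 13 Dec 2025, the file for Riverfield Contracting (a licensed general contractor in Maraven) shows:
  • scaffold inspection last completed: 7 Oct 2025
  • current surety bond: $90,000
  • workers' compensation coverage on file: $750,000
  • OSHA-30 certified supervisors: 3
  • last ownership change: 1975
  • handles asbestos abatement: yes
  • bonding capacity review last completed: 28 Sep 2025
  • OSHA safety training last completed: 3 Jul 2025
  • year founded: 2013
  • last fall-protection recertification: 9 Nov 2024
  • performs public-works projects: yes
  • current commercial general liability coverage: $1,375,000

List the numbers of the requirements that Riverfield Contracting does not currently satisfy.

1, 2, 3, 4, 5, 6, 8

1. commercial general liability coverage $1,375,000 < $1,675,000 → not met
2. scaffold inspection 67 days ago vs limit 60 → not met
3. condition 'handles asbestos abatement' holds; bonding capacity review 76 days ago vs limit 60 → not met
4. OSHA-30 certified supervisors 3 < 4 → not met
5. surety bond $90,000 < $145,000 → not met
6. fall-protection recertification 399 days ago vs limit 365 → not met
7. OSHA safety training 163 days ago vs limit 180 → met
8. condition 'performs public-works projects' holds; workers' compensation coverage $750,000 < $775,000 → not met
Not met: 1, 2, 3, 4, 5, 6, 8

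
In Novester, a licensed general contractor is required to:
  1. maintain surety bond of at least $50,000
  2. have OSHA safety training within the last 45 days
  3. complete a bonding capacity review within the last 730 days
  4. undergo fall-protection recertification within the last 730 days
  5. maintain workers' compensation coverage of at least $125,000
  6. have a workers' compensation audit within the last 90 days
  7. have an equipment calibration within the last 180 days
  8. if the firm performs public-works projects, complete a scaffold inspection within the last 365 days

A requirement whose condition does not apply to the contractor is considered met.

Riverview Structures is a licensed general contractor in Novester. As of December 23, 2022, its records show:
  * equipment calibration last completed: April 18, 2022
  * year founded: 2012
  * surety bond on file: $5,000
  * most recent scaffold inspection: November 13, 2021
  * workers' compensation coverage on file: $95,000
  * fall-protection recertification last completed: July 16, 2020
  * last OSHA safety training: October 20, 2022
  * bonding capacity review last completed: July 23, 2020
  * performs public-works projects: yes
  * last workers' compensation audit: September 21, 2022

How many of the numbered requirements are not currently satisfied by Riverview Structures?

1. surety bond $5,000 < $50,000 → not met
2. OSHA safety training 64 days ago vs limit 45 → not met
3. bonding capacity review 883 days ago vs limit 730 → not met
4. fall-protection recertification 890 days ago vs limit 730 → not met
5. workers' compensation coverage $95,000 < $125,000 → not met
6. workers' compensation audit 93 days ago vs limit 90 → not met
7. equipment calibration 249 days ago vs limit 180 → not met
8. condition 'performs public-works projects' holds; scaffold inspection 405 days ago vs limit 365 → not met
Not met: 8 of 8

8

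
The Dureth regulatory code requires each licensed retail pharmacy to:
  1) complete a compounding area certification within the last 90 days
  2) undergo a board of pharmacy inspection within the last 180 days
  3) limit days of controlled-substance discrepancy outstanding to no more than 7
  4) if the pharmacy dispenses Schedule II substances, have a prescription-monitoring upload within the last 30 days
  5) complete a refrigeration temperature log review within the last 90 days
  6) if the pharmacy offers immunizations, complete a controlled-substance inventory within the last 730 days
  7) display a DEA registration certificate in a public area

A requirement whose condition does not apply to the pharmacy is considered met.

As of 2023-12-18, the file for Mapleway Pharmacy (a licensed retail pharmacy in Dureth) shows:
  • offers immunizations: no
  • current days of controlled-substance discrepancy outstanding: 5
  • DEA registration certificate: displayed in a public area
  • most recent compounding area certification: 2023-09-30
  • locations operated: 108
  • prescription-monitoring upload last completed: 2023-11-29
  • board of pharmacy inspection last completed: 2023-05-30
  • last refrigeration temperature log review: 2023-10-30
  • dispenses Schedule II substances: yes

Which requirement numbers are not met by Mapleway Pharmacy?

2

1. compounding area certification 79 days ago vs limit 90 → met
2. board of pharmacy inspection 202 days ago vs limit 180 → not met
3. days of controlled-substance discrepancy outstanding 5 ≤ 7 → met
4. condition 'dispenses Schedule II substances' holds; prescription-monitoring upload 19 days ago vs limit 30 → met
5. refrigeration temperature log review 49 days ago vs limit 90 → met
6. condition 'offers immunizations' does not hold → requirement n/a → met
7. DEA registration certificate present → met
Not met: 2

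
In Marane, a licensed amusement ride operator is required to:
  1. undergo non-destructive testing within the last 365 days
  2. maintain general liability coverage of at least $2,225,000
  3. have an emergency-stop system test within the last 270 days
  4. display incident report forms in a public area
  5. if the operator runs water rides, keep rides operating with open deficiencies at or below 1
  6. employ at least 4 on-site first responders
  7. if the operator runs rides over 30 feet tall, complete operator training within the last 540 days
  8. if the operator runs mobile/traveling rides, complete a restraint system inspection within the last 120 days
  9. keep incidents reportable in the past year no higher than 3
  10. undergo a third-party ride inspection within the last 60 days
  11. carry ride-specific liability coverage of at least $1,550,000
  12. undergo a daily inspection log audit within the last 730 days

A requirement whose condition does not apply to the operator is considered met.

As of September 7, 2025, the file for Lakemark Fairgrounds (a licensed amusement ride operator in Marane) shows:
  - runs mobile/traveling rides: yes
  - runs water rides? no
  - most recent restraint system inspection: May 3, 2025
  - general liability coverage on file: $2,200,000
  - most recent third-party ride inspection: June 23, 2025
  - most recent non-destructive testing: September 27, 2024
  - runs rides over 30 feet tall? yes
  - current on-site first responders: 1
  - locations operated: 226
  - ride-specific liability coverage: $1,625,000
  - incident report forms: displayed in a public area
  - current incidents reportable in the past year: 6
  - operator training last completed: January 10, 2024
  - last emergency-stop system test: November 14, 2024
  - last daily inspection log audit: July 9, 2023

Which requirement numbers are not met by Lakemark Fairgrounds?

2, 3, 6, 7, 8, 9, 10, 12

1. non-destructive testing 345 days ago vs limit 365 → met
2. general liability coverage $2,200,000 < $2,225,000 → not met
3. emergency-stop system test 297 days ago vs limit 270 → not met
4. incident report forms present → met
5. condition 'runs water rides' does not hold → requirement n/a → met
6. on-site first responders 1 < 4 → not met
7. condition 'runs rides over 30 feet tall' holds; operator training 606 days ago vs limit 540 → not met
8. condition 'runs mobile/traveling rides' holds; restraint system inspection 127 days ago vs limit 120 → not met
9. incidents reportable in the past year 6 > 3 → not met
10. third-party ride inspection 76 days ago vs limit 60 → not met
11. ride-specific liability coverage $1,625,000 ≥ $1,550,000 → met
12. daily inspection log audit 791 days ago vs limit 730 → not met
Not met: 2, 3, 6, 7, 8, 9, 10, 12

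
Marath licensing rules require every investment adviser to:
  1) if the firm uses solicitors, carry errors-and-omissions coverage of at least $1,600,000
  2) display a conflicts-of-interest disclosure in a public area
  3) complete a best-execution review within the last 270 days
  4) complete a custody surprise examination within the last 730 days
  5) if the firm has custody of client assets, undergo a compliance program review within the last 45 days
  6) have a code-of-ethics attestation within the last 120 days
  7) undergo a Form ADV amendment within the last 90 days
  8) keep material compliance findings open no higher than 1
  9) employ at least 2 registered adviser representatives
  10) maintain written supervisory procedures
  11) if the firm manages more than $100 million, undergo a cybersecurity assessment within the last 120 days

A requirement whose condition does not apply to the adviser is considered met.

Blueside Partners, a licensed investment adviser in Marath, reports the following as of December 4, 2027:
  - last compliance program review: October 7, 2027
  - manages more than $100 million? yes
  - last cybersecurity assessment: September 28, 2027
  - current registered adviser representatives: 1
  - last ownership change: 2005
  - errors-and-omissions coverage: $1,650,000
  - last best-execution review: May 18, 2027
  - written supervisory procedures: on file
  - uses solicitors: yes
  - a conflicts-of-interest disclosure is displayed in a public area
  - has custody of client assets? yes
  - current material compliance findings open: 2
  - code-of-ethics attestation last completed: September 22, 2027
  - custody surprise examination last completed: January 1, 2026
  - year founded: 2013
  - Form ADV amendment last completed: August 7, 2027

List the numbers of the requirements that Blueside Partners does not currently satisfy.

5, 7, 8, 9

1. condition 'uses solicitors' holds; errors-and-omissions coverage $1,650,000 ≥ $1,600,000 → met
2. conflicts-of-interest disclosure present → met
3. best-execution review 200 days ago vs limit 270 → met
4. custody surprise examination 702 days ago vs limit 730 → met
5. condition 'has custody of client assets' holds; compliance program review 58 days ago vs limit 45 → not met
6. code-of-ethics attestation 73 days ago vs limit 120 → met
7. Form ADV amendment 119 days ago vs limit 90 → not met
8. material compliance findings open 2 > 1 → not met
9. registered adviser representatives 1 < 2 → not met
10. written supervisory procedures present → met
11. condition 'manages more than $100 million' holds; cybersecurity assessment 67 days ago vs limit 120 → met
Not met: 5, 7, 8, 9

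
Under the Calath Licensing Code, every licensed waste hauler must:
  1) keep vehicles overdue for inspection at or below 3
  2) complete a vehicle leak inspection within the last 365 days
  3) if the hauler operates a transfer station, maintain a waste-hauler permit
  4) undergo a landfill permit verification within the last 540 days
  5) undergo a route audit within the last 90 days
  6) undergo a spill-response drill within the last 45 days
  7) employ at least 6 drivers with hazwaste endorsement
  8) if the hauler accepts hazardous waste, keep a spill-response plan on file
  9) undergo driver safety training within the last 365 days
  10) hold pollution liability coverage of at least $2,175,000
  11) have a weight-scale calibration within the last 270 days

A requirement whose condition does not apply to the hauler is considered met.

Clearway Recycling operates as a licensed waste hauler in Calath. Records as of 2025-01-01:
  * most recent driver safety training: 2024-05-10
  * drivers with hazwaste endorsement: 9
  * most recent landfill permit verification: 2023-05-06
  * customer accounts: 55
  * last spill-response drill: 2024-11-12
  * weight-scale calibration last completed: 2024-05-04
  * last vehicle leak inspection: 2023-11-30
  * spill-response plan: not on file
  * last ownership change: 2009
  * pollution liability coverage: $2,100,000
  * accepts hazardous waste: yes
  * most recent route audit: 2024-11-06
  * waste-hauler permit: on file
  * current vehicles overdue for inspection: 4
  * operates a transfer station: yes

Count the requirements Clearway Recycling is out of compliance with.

6

1. vehicles overdue for inspection 4 > 3 → not met
2. vehicle leak inspection 398 days ago vs limit 365 → not met
3. condition 'operates a transfer station' holds; waste-hauler permit present → met
4. landfill permit verification 606 days ago vs limit 540 → not met
5. route audit 56 days ago vs limit 90 → met
6. spill-response drill 50 days ago vs limit 45 → not met
7. drivers with hazwaste endorsement 9 ≥ 6 → met
8. condition 'accepts hazardous waste' holds; spill-response plan absent → not met
9. driver safety training 236 days ago vs limit 365 → met
10. pollution liability coverage $2,100,000 < $2,175,000 → not met
11. weight-scale calibration 242 days ago vs limit 270 → met
Not met: 6 of 11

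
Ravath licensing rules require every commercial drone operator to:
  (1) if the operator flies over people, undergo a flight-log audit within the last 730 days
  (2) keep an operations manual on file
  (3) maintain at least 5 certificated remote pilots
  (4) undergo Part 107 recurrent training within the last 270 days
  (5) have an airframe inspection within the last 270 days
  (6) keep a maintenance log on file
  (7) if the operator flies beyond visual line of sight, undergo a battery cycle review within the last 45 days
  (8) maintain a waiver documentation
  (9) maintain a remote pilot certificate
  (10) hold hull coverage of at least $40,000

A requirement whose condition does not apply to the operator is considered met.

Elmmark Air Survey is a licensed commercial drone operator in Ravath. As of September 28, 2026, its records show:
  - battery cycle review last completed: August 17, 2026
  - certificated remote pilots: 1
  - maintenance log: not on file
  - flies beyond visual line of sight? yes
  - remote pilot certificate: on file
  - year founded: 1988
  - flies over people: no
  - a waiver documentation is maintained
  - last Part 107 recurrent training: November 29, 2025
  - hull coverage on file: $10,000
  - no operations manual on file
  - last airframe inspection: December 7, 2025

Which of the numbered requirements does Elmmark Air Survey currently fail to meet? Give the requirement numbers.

2, 3, 4, 5, 6, 10

1. condition 'flies over people' does not hold → requirement n/a → met
2. operations manual absent → not met
3. certificated remote pilots 1 < 5 → not met
4. Part 107 recurrent training 303 days ago vs limit 270 → not met
5. airframe inspection 295 days ago vs limit 270 → not met
6. maintenance log absent → not met
7. condition 'flies beyond visual line of sight' holds; battery cycle review 42 days ago vs limit 45 → met
8. waiver documentation present → met
9. remote pilot certificate present → met
10. hull coverage $10,000 < $40,000 → not met
Not met: 2, 3, 4, 5, 6, 10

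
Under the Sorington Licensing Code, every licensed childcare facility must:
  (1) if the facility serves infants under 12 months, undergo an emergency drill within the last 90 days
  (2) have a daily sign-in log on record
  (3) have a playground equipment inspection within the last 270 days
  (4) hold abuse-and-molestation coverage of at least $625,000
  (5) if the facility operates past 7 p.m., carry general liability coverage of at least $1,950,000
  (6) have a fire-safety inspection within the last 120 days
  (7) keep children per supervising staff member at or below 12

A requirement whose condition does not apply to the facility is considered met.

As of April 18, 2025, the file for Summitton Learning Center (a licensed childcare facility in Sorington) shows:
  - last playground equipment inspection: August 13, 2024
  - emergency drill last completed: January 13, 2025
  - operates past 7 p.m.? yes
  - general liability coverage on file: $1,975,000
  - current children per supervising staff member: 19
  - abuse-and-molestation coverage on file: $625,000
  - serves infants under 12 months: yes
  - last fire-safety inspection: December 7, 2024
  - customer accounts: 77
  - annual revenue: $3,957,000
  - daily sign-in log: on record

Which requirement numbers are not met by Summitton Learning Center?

1. condition 'serves infants under 12 months' holds; emergency drill 95 days ago vs limit 90 → not met
2. daily sign-in log present → met
3. playground equipment inspection 248 days ago vs limit 270 → met
4. abuse-and-molestation coverage $625,000 ≥ $625,000 → met
5. condition 'operates past 7 p.m.' holds; general liability coverage $1,975,000 ≥ $1,950,000 → met
6. fire-safety inspection 132 days ago vs limit 120 → not met
7. children per supervising staff member 19 > 12 → not met
Not met: 1, 6, 7

1, 6, 7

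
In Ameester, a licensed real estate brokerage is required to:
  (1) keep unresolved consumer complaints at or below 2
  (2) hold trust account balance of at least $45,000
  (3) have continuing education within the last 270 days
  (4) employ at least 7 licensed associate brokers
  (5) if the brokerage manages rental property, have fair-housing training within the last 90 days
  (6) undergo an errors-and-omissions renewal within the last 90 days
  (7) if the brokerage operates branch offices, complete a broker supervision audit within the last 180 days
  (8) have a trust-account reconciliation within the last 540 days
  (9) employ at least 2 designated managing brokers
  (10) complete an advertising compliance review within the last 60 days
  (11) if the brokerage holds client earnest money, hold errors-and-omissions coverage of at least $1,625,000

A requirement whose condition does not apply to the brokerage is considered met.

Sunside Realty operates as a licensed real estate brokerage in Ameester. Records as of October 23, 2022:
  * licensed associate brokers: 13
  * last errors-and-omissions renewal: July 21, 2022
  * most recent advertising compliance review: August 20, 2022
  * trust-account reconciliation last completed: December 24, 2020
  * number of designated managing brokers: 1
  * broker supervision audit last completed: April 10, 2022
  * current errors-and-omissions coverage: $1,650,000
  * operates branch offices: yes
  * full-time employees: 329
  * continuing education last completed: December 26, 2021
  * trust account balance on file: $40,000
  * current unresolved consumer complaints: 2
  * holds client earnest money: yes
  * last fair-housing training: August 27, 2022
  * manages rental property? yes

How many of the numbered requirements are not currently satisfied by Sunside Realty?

7

1. unresolved consumer complaints 2 ≤ 2 → met
2. trust account balance $40,000 < $45,000 → not met
3. continuing education 301 days ago vs limit 270 → not met
4. licensed associate brokers 13 ≥ 7 → met
5. condition 'manages rental property' holds; fair-housing training 57 days ago vs limit 90 → met
6. errors-and-omissions renewal 94 days ago vs limit 90 → not met
7. condition 'operates branch offices' holds; broker supervision audit 196 days ago vs limit 180 → not met
8. trust-account reconciliation 668 days ago vs limit 540 → not met
9. designated managing brokers 1 < 2 → not met
10. advertising compliance review 64 days ago vs limit 60 → not met
11. condition 'holds client earnest money' holds; errors-and-omissions coverage $1,650,000 ≥ $1,625,000 → met
Not met: 7 of 11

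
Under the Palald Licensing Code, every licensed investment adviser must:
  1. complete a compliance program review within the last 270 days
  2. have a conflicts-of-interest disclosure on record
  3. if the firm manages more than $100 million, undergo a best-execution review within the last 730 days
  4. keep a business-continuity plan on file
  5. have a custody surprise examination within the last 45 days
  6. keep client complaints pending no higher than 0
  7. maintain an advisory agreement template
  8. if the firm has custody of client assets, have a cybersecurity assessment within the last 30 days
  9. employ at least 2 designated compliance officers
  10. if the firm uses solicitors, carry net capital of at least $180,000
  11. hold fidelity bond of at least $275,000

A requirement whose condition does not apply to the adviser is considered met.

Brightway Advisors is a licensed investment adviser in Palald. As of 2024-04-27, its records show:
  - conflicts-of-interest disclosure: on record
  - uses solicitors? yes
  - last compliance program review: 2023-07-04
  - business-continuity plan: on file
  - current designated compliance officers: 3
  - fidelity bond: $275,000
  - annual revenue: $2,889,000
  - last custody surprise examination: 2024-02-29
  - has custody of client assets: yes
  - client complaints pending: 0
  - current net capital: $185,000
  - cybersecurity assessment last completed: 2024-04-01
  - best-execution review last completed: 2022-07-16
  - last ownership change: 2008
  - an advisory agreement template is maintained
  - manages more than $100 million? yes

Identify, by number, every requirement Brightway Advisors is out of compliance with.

1. compliance program review 298 days ago vs limit 270 → not met
2. conflicts-of-interest disclosure present → met
3. condition 'manages more than $100 million' holds; best-execution review 651 days ago vs limit 730 → met
4. business-continuity plan present → met
5. custody surprise examination 58 days ago vs limit 45 → not met
6. client complaints pending 0 ≤ 0 → met
7. advisory agreement template present → met
8. condition 'has custody of client assets' holds; cybersecurity assessment 26 days ago vs limit 30 → met
9. designated compliance officers 3 ≥ 2 → met
10. condition 'uses solicitors' holds; net capital $185,000 ≥ $180,000 → met
11. fidelity bond $275,000 ≥ $275,000 → met
Not met: 1, 5

1, 5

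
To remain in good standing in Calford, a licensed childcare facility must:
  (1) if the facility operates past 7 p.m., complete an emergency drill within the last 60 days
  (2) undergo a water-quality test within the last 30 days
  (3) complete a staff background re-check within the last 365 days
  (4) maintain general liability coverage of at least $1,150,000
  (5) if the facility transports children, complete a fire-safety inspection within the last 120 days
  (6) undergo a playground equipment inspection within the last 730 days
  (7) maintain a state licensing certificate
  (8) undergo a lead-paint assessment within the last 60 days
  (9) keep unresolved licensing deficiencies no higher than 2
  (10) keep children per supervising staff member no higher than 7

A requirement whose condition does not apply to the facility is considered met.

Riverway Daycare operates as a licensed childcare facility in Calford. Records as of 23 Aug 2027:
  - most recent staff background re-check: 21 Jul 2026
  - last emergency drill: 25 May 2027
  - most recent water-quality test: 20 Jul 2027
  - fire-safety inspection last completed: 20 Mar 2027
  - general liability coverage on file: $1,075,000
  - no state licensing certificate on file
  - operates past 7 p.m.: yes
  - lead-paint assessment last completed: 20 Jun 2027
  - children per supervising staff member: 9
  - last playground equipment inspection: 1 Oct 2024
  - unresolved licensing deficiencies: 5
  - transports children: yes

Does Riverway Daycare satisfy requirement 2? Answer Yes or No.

2. water-quality test 34 days ago vs limit 30 → not met

No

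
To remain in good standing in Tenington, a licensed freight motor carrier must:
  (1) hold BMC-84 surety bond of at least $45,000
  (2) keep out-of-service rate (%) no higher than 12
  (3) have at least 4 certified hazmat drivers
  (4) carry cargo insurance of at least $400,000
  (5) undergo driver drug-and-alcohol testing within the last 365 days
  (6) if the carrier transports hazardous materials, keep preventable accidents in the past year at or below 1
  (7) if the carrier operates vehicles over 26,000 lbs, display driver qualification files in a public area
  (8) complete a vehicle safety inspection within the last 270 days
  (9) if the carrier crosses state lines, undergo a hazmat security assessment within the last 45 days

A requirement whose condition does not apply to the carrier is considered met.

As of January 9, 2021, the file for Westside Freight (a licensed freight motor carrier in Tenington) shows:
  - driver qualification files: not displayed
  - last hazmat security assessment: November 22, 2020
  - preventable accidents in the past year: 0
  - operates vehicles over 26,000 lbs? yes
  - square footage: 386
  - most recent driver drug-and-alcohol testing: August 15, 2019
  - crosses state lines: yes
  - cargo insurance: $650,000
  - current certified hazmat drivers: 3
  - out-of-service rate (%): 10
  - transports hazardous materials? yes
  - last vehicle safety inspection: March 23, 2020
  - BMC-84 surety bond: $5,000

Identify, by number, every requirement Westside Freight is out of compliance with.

1, 3, 5, 7, 8, 9

1. BMC-84 surety bond $5,000 < $45,000 → not met
2. out-of-service rate (%) 10 ≤ 12 → met
3. certified hazmat drivers 3 < 4 → not met
4. cargo insurance $650,000 ≥ $400,000 → met
5. driver drug-and-alcohol testing 513 days ago vs limit 365 → not met
6. condition 'transports hazardous materials' holds; preventable accidents in the past year 0 ≤ 1 → met
7. condition 'operates vehicles over 26,000 lbs' holds; driver qualification files absent → not met
8. vehicle safety inspection 292 days ago vs limit 270 → not met
9. condition 'crosses state lines' holds; hazmat security assessment 48 days ago vs limit 45 → not met
Not met: 1, 3, 5, 7, 8, 9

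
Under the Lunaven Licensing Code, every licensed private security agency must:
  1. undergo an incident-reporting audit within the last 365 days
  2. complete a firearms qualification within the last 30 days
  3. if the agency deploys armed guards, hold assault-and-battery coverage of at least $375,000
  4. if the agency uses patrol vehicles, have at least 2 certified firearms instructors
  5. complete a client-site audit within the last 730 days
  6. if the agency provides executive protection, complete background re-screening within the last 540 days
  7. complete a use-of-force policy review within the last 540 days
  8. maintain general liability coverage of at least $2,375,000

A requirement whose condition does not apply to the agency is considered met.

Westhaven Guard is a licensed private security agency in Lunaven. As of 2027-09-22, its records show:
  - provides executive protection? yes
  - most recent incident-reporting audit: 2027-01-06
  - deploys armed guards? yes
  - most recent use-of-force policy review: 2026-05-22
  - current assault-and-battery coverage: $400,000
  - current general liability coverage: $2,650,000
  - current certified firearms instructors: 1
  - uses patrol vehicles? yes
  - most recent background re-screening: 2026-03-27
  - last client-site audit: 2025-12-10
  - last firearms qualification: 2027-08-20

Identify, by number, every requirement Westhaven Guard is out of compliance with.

2, 4, 6

1. incident-reporting audit 259 days ago vs limit 365 → met
2. firearms qualification 33 days ago vs limit 30 → not met
3. condition 'deploys armed guards' holds; assault-and-battery coverage $400,000 ≥ $375,000 → met
4. condition 'uses patrol vehicles' holds; certified firearms instructors 1 < 2 → not met
5. client-site audit 651 days ago vs limit 730 → met
6. condition 'provides executive protection' holds; background re-screening 544 days ago vs limit 540 → not met
7. use-of-force policy review 488 days ago vs limit 540 → met
8. general liability coverage $2,650,000 ≥ $2,375,000 → met
Not met: 2, 4, 6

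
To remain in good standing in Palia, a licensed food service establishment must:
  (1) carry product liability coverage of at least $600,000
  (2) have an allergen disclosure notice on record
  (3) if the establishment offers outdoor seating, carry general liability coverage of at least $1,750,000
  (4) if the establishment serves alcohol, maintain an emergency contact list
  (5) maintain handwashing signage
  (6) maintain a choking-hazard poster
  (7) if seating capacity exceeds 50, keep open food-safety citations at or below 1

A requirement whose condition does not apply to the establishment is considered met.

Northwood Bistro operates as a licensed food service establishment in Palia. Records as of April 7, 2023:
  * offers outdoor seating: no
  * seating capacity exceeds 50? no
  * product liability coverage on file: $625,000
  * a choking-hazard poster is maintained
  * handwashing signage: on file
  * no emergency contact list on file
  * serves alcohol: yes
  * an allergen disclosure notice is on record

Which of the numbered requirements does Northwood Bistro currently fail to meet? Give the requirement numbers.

1. product liability coverage $625,000 ≥ $600,000 → met
2. allergen disclosure notice present → met
3. condition 'offers outdoor seating' does not hold → requirement n/a → met
4. condition 'serves alcohol' holds; emergency contact list absent → not met
5. handwashing signage present → met
6. choking-hazard poster present → met
7. condition 'seating capacity exceeds 50' does not hold → requirement n/a → met
Not met: 4

4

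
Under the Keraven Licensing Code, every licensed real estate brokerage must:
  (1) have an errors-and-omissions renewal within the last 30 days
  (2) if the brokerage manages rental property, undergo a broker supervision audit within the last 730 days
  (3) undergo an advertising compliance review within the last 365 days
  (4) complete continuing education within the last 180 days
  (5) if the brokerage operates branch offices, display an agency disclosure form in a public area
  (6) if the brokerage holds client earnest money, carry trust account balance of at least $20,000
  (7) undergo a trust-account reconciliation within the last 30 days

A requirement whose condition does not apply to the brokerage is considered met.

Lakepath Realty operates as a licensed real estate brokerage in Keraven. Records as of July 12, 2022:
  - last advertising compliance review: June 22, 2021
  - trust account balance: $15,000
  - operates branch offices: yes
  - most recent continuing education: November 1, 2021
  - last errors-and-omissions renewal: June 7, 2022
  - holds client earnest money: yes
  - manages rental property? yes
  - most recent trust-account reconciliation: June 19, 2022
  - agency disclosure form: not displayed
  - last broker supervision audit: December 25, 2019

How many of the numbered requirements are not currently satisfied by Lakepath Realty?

6

1. errors-and-omissions renewal 35 days ago vs limit 30 → not met
2. condition 'manages rental property' holds; broker supervision audit 930 days ago vs limit 730 → not met
3. advertising compliance review 385 days ago vs limit 365 → not met
4. continuing education 253 days ago vs limit 180 → not met
5. condition 'operates branch offices' holds; agency disclosure form absent → not met
6. condition 'holds client earnest money' holds; trust account balance $15,000 < $20,000 → not met
7. trust-account reconciliation 23 days ago vs limit 30 → met
Not met: 6 of 7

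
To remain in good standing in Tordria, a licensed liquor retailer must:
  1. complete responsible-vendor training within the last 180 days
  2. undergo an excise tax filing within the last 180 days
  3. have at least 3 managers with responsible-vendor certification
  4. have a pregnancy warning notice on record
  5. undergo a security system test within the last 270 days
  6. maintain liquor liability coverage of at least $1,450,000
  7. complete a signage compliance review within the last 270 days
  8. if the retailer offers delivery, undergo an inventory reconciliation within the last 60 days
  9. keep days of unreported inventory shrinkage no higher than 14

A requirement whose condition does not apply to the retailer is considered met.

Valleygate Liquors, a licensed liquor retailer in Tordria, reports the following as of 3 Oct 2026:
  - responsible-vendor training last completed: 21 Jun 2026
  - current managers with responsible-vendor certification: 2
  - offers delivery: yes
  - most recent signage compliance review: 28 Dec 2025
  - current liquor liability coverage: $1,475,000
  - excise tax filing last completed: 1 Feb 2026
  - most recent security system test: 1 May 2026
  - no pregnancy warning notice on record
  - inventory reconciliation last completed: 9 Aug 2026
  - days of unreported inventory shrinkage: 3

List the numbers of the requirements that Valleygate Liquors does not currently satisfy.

2, 3, 4, 7

1. responsible-vendor training 104 days ago vs limit 180 → met
2. excise tax filing 244 days ago vs limit 180 → not met
3. managers with responsible-vendor certification 2 < 3 → not met
4. pregnancy warning notice absent → not met
5. security system test 155 days ago vs limit 270 → met
6. liquor liability coverage $1,475,000 ≥ $1,450,000 → met
7. signage compliance review 279 days ago vs limit 270 → not met
8. condition 'offers delivery' holds; inventory reconciliation 55 days ago vs limit 60 → met
9. days of unreported inventory shrinkage 3 ≤ 14 → met
Not met: 2, 3, 4, 7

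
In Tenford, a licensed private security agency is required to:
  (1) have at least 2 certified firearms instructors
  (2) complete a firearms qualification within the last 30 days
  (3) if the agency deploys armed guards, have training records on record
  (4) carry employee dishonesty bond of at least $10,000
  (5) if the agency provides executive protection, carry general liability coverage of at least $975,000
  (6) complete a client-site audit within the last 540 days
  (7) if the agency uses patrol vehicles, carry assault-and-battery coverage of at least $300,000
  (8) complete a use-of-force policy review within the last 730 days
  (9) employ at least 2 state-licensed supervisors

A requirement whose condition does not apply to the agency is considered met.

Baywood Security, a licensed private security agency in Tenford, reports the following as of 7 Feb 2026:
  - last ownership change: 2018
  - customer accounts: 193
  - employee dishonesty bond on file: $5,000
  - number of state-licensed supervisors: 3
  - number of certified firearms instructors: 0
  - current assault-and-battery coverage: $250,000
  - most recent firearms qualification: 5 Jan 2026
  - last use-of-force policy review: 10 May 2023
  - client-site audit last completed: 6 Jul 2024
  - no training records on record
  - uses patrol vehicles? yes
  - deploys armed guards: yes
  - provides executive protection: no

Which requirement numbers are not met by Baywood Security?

1. certified firearms instructors 0 < 2 → not met
2. firearms qualification 33 days ago vs limit 30 → not met
3. condition 'deploys armed guards' holds; training records absent → not met
4. employee dishonesty bond $5,000 < $10,000 → not met
5. condition 'provides executive protection' does not hold → requirement n/a → met
6. client-site audit 581 days ago vs limit 540 → not met
7. condition 'uses patrol vehicles' holds; assault-and-battery coverage $250,000 < $300,000 → not met
8. use-of-force policy review 1004 days ago vs limit 730 → not met
9. state-licensed supervisors 3 ≥ 2 → met
Not met: 1, 2, 3, 4, 6, 7, 8

1, 2, 3, 4, 6, 7, 8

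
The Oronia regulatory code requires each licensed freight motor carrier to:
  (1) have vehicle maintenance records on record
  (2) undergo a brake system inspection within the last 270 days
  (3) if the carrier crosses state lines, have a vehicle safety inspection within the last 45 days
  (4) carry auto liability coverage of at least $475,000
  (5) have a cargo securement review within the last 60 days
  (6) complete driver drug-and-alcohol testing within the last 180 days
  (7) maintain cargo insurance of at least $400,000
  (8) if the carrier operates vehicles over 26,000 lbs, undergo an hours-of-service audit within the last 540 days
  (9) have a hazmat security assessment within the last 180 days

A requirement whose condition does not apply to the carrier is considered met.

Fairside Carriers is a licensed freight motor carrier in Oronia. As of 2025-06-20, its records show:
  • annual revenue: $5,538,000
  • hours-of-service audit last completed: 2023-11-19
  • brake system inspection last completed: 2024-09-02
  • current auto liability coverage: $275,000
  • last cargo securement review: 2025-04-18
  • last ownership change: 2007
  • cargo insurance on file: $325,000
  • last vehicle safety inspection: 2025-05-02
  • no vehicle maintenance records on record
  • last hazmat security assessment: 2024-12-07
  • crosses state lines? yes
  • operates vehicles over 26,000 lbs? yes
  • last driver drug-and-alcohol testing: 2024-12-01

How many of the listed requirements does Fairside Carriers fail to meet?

1. vehicle maintenance records absent → not met
2. brake system inspection 291 days ago vs limit 270 → not met
3. condition 'crosses state lines' holds; vehicle safety inspection 49 days ago vs limit 45 → not met
4. auto liability coverage $275,000 < $475,000 → not met
5. cargo securement review 63 days ago vs limit 60 → not met
6. driver drug-and-alcohol testing 201 days ago vs limit 180 → not met
7. cargo insurance $325,000 < $400,000 → not met
8. condition 'operates vehicles over 26,000 lbs' holds; hours-of-service audit 579 days ago vs limit 540 → not met
9. hazmat security assessment 195 days ago vs limit 180 → not met
Not met: 9 of 9

9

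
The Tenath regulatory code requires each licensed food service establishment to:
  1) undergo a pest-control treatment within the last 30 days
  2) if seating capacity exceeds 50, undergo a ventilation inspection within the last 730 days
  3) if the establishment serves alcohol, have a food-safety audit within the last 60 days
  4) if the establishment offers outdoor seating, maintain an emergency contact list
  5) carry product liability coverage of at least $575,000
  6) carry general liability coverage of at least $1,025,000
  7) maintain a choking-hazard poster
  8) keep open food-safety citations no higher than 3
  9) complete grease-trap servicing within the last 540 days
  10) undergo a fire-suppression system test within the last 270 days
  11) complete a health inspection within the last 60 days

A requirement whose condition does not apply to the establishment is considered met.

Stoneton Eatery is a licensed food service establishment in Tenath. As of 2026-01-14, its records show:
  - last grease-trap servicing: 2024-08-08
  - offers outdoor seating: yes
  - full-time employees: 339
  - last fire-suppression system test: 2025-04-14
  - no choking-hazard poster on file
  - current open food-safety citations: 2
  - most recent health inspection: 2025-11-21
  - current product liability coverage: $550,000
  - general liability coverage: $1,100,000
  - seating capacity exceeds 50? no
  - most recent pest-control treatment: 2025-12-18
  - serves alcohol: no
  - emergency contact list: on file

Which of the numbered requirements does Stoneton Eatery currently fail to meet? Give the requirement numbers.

5, 7, 10

1. pest-control treatment 27 days ago vs limit 30 → met
2. condition 'seating capacity exceeds 50' does not hold → requirement n/a → met
3. condition 'serves alcohol' does not hold → requirement n/a → met
4. condition 'offers outdoor seating' holds; emergency contact list present → met
5. product liability coverage $550,000 < $575,000 → not met
6. general liability coverage $1,100,000 ≥ $1,025,000 → met
7. choking-hazard poster absent → not met
8. open food-safety citations 2 ≤ 3 → met
9. grease-trap servicing 524 days ago vs limit 540 → met
10. fire-suppression system test 275 days ago vs limit 270 → not met
11. health inspection 54 days ago vs limit 60 → met
Not met: 5, 7, 10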